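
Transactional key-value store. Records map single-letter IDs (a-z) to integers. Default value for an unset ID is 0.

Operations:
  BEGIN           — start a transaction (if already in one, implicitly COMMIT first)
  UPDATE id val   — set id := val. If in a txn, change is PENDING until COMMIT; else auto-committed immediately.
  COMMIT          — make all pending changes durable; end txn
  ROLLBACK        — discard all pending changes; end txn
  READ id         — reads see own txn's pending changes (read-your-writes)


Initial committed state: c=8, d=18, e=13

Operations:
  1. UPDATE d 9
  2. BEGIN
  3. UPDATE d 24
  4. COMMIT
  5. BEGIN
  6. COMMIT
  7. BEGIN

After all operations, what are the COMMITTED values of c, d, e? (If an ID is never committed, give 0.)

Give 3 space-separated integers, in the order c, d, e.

Answer: 8 24 13

Derivation:
Initial committed: {c=8, d=18, e=13}
Op 1: UPDATE d=9 (auto-commit; committed d=9)
Op 2: BEGIN: in_txn=True, pending={}
Op 3: UPDATE d=24 (pending; pending now {d=24})
Op 4: COMMIT: merged ['d'] into committed; committed now {c=8, d=24, e=13}
Op 5: BEGIN: in_txn=True, pending={}
Op 6: COMMIT: merged [] into committed; committed now {c=8, d=24, e=13}
Op 7: BEGIN: in_txn=True, pending={}
Final committed: {c=8, d=24, e=13}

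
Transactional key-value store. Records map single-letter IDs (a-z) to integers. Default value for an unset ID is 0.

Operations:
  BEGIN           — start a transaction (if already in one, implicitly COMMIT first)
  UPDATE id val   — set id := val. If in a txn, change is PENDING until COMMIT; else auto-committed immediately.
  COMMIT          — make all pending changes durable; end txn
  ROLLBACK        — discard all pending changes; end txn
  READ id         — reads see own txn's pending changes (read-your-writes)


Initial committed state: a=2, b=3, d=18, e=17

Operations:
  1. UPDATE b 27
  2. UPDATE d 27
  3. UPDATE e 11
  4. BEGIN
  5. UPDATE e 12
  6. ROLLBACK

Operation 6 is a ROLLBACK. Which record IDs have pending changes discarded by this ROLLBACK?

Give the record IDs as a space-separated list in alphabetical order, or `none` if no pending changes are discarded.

Answer: e

Derivation:
Initial committed: {a=2, b=3, d=18, e=17}
Op 1: UPDATE b=27 (auto-commit; committed b=27)
Op 2: UPDATE d=27 (auto-commit; committed d=27)
Op 3: UPDATE e=11 (auto-commit; committed e=11)
Op 4: BEGIN: in_txn=True, pending={}
Op 5: UPDATE e=12 (pending; pending now {e=12})
Op 6: ROLLBACK: discarded pending ['e']; in_txn=False
ROLLBACK at op 6 discards: ['e']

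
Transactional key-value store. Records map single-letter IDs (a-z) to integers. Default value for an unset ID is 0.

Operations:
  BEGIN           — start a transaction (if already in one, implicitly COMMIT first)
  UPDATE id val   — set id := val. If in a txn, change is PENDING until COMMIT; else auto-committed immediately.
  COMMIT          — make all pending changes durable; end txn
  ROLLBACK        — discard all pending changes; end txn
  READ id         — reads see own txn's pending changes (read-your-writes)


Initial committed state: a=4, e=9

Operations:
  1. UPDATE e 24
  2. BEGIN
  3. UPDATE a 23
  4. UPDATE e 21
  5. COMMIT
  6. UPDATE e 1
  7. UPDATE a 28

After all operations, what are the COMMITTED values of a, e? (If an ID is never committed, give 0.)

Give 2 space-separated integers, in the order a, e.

Initial committed: {a=4, e=9}
Op 1: UPDATE e=24 (auto-commit; committed e=24)
Op 2: BEGIN: in_txn=True, pending={}
Op 3: UPDATE a=23 (pending; pending now {a=23})
Op 4: UPDATE e=21 (pending; pending now {a=23, e=21})
Op 5: COMMIT: merged ['a', 'e'] into committed; committed now {a=23, e=21}
Op 6: UPDATE e=1 (auto-commit; committed e=1)
Op 7: UPDATE a=28 (auto-commit; committed a=28)
Final committed: {a=28, e=1}

Answer: 28 1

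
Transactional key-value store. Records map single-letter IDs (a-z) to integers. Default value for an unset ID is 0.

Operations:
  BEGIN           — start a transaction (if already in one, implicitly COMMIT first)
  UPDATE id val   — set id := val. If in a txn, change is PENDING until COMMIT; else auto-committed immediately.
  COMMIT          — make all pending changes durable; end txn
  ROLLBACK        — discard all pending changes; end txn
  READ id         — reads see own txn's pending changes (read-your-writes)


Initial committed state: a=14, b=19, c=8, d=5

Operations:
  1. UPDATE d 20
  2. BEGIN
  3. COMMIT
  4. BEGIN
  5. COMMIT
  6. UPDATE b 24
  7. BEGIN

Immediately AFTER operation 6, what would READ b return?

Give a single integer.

Initial committed: {a=14, b=19, c=8, d=5}
Op 1: UPDATE d=20 (auto-commit; committed d=20)
Op 2: BEGIN: in_txn=True, pending={}
Op 3: COMMIT: merged [] into committed; committed now {a=14, b=19, c=8, d=20}
Op 4: BEGIN: in_txn=True, pending={}
Op 5: COMMIT: merged [] into committed; committed now {a=14, b=19, c=8, d=20}
Op 6: UPDATE b=24 (auto-commit; committed b=24)
After op 6: visible(b) = 24 (pending={}, committed={a=14, b=24, c=8, d=20})

Answer: 24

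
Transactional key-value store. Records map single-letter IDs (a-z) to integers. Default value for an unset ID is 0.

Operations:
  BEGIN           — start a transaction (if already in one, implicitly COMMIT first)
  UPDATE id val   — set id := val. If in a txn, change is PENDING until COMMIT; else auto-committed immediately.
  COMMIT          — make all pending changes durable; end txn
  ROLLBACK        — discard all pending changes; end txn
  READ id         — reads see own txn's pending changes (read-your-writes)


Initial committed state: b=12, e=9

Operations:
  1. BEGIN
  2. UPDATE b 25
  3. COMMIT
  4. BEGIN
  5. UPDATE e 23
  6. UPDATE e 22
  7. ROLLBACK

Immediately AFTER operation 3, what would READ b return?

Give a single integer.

Initial committed: {b=12, e=9}
Op 1: BEGIN: in_txn=True, pending={}
Op 2: UPDATE b=25 (pending; pending now {b=25})
Op 3: COMMIT: merged ['b'] into committed; committed now {b=25, e=9}
After op 3: visible(b) = 25 (pending={}, committed={b=25, e=9})

Answer: 25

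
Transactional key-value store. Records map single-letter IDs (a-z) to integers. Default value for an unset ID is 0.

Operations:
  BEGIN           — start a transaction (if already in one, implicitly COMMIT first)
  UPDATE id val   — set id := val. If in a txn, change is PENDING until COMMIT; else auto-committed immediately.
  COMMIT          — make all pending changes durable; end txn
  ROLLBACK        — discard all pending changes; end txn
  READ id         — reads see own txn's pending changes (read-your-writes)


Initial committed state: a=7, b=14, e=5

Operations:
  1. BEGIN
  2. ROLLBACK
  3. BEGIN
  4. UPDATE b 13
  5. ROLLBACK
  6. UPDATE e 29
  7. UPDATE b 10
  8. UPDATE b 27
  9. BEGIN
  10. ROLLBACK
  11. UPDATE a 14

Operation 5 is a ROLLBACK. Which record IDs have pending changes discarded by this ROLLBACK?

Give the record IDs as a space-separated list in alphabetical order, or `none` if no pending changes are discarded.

Answer: b

Derivation:
Initial committed: {a=7, b=14, e=5}
Op 1: BEGIN: in_txn=True, pending={}
Op 2: ROLLBACK: discarded pending []; in_txn=False
Op 3: BEGIN: in_txn=True, pending={}
Op 4: UPDATE b=13 (pending; pending now {b=13})
Op 5: ROLLBACK: discarded pending ['b']; in_txn=False
Op 6: UPDATE e=29 (auto-commit; committed e=29)
Op 7: UPDATE b=10 (auto-commit; committed b=10)
Op 8: UPDATE b=27 (auto-commit; committed b=27)
Op 9: BEGIN: in_txn=True, pending={}
Op 10: ROLLBACK: discarded pending []; in_txn=False
Op 11: UPDATE a=14 (auto-commit; committed a=14)
ROLLBACK at op 5 discards: ['b']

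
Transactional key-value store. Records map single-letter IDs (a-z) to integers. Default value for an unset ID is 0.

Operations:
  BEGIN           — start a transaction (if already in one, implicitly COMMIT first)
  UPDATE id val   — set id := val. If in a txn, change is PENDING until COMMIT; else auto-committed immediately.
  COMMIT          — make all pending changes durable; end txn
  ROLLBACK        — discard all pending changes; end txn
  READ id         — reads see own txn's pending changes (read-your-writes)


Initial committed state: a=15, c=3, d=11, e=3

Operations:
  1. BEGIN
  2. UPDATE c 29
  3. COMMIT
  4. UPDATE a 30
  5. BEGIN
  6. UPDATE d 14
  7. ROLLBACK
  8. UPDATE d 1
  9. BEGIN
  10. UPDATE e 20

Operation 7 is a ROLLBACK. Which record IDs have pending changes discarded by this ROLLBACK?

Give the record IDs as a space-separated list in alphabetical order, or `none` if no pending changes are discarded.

Initial committed: {a=15, c=3, d=11, e=3}
Op 1: BEGIN: in_txn=True, pending={}
Op 2: UPDATE c=29 (pending; pending now {c=29})
Op 3: COMMIT: merged ['c'] into committed; committed now {a=15, c=29, d=11, e=3}
Op 4: UPDATE a=30 (auto-commit; committed a=30)
Op 5: BEGIN: in_txn=True, pending={}
Op 6: UPDATE d=14 (pending; pending now {d=14})
Op 7: ROLLBACK: discarded pending ['d']; in_txn=False
Op 8: UPDATE d=1 (auto-commit; committed d=1)
Op 9: BEGIN: in_txn=True, pending={}
Op 10: UPDATE e=20 (pending; pending now {e=20})
ROLLBACK at op 7 discards: ['d']

Answer: d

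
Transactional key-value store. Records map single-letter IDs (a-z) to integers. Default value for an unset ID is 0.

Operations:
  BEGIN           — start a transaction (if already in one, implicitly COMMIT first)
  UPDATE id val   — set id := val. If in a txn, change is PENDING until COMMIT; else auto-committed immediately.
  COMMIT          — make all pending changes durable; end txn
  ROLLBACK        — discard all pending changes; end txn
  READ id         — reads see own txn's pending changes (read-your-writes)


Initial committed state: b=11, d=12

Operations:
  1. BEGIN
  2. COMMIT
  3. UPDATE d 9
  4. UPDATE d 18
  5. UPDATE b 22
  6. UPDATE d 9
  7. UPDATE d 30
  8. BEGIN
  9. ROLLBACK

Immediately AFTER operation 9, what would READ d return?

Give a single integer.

Initial committed: {b=11, d=12}
Op 1: BEGIN: in_txn=True, pending={}
Op 2: COMMIT: merged [] into committed; committed now {b=11, d=12}
Op 3: UPDATE d=9 (auto-commit; committed d=9)
Op 4: UPDATE d=18 (auto-commit; committed d=18)
Op 5: UPDATE b=22 (auto-commit; committed b=22)
Op 6: UPDATE d=9 (auto-commit; committed d=9)
Op 7: UPDATE d=30 (auto-commit; committed d=30)
Op 8: BEGIN: in_txn=True, pending={}
Op 9: ROLLBACK: discarded pending []; in_txn=False
After op 9: visible(d) = 30 (pending={}, committed={b=22, d=30})

Answer: 30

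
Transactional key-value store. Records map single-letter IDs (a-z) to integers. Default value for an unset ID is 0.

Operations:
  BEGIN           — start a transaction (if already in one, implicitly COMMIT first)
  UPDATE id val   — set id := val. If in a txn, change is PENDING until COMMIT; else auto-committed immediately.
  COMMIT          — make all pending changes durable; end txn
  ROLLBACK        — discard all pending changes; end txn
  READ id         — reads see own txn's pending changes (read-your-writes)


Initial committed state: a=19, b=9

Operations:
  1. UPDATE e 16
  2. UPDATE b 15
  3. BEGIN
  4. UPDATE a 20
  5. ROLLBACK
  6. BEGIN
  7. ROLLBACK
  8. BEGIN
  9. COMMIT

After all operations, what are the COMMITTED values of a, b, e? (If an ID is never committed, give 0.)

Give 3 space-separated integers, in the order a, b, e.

Answer: 19 15 16

Derivation:
Initial committed: {a=19, b=9}
Op 1: UPDATE e=16 (auto-commit; committed e=16)
Op 2: UPDATE b=15 (auto-commit; committed b=15)
Op 3: BEGIN: in_txn=True, pending={}
Op 4: UPDATE a=20 (pending; pending now {a=20})
Op 5: ROLLBACK: discarded pending ['a']; in_txn=False
Op 6: BEGIN: in_txn=True, pending={}
Op 7: ROLLBACK: discarded pending []; in_txn=False
Op 8: BEGIN: in_txn=True, pending={}
Op 9: COMMIT: merged [] into committed; committed now {a=19, b=15, e=16}
Final committed: {a=19, b=15, e=16}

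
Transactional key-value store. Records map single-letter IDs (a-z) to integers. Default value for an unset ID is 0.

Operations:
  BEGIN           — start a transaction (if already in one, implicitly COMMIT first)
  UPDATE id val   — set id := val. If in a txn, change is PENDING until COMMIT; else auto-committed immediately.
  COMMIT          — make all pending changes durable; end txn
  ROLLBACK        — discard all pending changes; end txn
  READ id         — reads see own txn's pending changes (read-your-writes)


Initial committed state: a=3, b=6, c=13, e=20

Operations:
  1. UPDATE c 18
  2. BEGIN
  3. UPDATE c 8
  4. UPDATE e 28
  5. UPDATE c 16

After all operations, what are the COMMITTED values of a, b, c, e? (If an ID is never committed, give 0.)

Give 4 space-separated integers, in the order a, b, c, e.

Initial committed: {a=3, b=6, c=13, e=20}
Op 1: UPDATE c=18 (auto-commit; committed c=18)
Op 2: BEGIN: in_txn=True, pending={}
Op 3: UPDATE c=8 (pending; pending now {c=8})
Op 4: UPDATE e=28 (pending; pending now {c=8, e=28})
Op 5: UPDATE c=16 (pending; pending now {c=16, e=28})
Final committed: {a=3, b=6, c=18, e=20}

Answer: 3 6 18 20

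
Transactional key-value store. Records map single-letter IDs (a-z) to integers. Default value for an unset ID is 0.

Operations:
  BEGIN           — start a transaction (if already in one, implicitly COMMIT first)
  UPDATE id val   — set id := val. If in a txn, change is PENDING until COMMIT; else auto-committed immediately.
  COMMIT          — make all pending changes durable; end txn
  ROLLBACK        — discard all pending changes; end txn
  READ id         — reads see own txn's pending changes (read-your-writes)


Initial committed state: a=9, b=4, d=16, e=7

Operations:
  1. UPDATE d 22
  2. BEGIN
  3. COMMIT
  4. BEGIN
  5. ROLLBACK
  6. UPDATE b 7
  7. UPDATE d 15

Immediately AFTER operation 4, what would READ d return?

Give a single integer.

Answer: 22

Derivation:
Initial committed: {a=9, b=4, d=16, e=7}
Op 1: UPDATE d=22 (auto-commit; committed d=22)
Op 2: BEGIN: in_txn=True, pending={}
Op 3: COMMIT: merged [] into committed; committed now {a=9, b=4, d=22, e=7}
Op 4: BEGIN: in_txn=True, pending={}
After op 4: visible(d) = 22 (pending={}, committed={a=9, b=4, d=22, e=7})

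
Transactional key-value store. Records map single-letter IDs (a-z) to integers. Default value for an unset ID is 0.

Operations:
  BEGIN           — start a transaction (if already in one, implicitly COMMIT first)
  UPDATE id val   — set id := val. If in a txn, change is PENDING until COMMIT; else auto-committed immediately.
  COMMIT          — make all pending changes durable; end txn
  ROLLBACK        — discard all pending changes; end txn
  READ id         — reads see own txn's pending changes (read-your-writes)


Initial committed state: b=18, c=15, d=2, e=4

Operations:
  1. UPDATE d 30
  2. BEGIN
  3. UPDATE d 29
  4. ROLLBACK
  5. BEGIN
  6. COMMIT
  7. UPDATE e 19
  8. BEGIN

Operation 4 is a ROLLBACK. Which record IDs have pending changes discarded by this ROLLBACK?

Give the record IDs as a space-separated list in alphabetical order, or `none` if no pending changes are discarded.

Initial committed: {b=18, c=15, d=2, e=4}
Op 1: UPDATE d=30 (auto-commit; committed d=30)
Op 2: BEGIN: in_txn=True, pending={}
Op 3: UPDATE d=29 (pending; pending now {d=29})
Op 4: ROLLBACK: discarded pending ['d']; in_txn=False
Op 5: BEGIN: in_txn=True, pending={}
Op 6: COMMIT: merged [] into committed; committed now {b=18, c=15, d=30, e=4}
Op 7: UPDATE e=19 (auto-commit; committed e=19)
Op 8: BEGIN: in_txn=True, pending={}
ROLLBACK at op 4 discards: ['d']

Answer: d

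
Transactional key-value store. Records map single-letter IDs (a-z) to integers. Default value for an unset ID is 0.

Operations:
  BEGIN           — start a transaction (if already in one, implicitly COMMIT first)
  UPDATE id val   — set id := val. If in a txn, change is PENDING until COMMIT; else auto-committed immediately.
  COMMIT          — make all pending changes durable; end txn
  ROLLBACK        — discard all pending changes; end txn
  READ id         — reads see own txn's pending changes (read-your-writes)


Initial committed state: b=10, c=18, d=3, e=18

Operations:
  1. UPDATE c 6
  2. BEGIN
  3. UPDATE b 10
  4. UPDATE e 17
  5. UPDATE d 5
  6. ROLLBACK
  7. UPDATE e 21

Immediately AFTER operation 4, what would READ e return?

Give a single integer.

Answer: 17

Derivation:
Initial committed: {b=10, c=18, d=3, e=18}
Op 1: UPDATE c=6 (auto-commit; committed c=6)
Op 2: BEGIN: in_txn=True, pending={}
Op 3: UPDATE b=10 (pending; pending now {b=10})
Op 4: UPDATE e=17 (pending; pending now {b=10, e=17})
After op 4: visible(e) = 17 (pending={b=10, e=17}, committed={b=10, c=6, d=3, e=18})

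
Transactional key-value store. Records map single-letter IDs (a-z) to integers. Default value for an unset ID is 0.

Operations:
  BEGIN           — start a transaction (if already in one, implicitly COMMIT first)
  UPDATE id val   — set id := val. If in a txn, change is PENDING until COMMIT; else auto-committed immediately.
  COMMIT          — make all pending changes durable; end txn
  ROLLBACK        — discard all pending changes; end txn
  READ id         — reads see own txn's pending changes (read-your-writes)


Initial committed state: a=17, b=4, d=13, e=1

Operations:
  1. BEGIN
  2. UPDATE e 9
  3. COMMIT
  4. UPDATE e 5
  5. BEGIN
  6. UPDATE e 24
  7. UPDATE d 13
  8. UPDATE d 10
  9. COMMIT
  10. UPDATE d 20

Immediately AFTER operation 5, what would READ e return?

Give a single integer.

Initial committed: {a=17, b=4, d=13, e=1}
Op 1: BEGIN: in_txn=True, pending={}
Op 2: UPDATE e=9 (pending; pending now {e=9})
Op 3: COMMIT: merged ['e'] into committed; committed now {a=17, b=4, d=13, e=9}
Op 4: UPDATE e=5 (auto-commit; committed e=5)
Op 5: BEGIN: in_txn=True, pending={}
After op 5: visible(e) = 5 (pending={}, committed={a=17, b=4, d=13, e=5})

Answer: 5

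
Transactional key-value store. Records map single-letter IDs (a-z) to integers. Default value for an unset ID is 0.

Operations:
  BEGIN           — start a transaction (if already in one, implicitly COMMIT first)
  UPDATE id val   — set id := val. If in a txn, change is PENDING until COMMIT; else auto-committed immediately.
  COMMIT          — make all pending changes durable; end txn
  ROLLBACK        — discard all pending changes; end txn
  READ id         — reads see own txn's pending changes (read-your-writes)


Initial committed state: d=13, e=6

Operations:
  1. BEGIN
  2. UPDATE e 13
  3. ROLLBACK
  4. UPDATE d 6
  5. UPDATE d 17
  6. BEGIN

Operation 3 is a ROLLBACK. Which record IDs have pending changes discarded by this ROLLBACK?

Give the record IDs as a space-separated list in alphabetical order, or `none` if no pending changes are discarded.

Answer: e

Derivation:
Initial committed: {d=13, e=6}
Op 1: BEGIN: in_txn=True, pending={}
Op 2: UPDATE e=13 (pending; pending now {e=13})
Op 3: ROLLBACK: discarded pending ['e']; in_txn=False
Op 4: UPDATE d=6 (auto-commit; committed d=6)
Op 5: UPDATE d=17 (auto-commit; committed d=17)
Op 6: BEGIN: in_txn=True, pending={}
ROLLBACK at op 3 discards: ['e']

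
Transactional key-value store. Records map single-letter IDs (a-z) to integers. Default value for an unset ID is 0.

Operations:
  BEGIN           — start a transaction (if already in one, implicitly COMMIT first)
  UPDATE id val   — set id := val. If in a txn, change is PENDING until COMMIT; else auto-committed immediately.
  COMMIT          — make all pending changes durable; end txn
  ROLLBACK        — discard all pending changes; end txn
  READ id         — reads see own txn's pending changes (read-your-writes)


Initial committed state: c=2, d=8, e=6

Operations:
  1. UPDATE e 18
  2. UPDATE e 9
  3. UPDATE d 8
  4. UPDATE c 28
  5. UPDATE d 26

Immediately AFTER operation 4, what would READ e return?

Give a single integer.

Initial committed: {c=2, d=8, e=6}
Op 1: UPDATE e=18 (auto-commit; committed e=18)
Op 2: UPDATE e=9 (auto-commit; committed e=9)
Op 3: UPDATE d=8 (auto-commit; committed d=8)
Op 4: UPDATE c=28 (auto-commit; committed c=28)
After op 4: visible(e) = 9 (pending={}, committed={c=28, d=8, e=9})

Answer: 9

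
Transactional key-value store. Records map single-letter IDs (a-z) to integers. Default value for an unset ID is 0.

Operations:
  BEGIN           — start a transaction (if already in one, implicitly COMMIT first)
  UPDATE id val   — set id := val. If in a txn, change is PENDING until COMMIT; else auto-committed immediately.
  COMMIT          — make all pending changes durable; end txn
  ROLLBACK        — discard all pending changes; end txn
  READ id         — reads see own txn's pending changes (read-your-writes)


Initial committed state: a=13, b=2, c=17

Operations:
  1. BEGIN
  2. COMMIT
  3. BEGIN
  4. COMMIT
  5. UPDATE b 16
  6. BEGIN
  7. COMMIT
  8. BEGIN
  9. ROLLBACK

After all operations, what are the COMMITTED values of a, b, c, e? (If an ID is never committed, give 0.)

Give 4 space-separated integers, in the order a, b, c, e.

Initial committed: {a=13, b=2, c=17}
Op 1: BEGIN: in_txn=True, pending={}
Op 2: COMMIT: merged [] into committed; committed now {a=13, b=2, c=17}
Op 3: BEGIN: in_txn=True, pending={}
Op 4: COMMIT: merged [] into committed; committed now {a=13, b=2, c=17}
Op 5: UPDATE b=16 (auto-commit; committed b=16)
Op 6: BEGIN: in_txn=True, pending={}
Op 7: COMMIT: merged [] into committed; committed now {a=13, b=16, c=17}
Op 8: BEGIN: in_txn=True, pending={}
Op 9: ROLLBACK: discarded pending []; in_txn=False
Final committed: {a=13, b=16, c=17}

Answer: 13 16 17 0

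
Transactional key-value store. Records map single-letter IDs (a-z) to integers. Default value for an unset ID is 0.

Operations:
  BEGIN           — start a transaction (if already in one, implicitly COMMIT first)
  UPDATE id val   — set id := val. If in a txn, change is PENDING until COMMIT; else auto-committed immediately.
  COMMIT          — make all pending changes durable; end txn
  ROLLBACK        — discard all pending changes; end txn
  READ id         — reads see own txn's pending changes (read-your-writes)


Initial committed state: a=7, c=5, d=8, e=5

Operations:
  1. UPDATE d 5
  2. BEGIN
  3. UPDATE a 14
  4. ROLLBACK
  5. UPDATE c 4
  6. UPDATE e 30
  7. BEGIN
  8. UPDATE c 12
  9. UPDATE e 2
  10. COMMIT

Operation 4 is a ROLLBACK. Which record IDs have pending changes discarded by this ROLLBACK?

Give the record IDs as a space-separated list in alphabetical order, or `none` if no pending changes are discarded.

Answer: a

Derivation:
Initial committed: {a=7, c=5, d=8, e=5}
Op 1: UPDATE d=5 (auto-commit; committed d=5)
Op 2: BEGIN: in_txn=True, pending={}
Op 3: UPDATE a=14 (pending; pending now {a=14})
Op 4: ROLLBACK: discarded pending ['a']; in_txn=False
Op 5: UPDATE c=4 (auto-commit; committed c=4)
Op 6: UPDATE e=30 (auto-commit; committed e=30)
Op 7: BEGIN: in_txn=True, pending={}
Op 8: UPDATE c=12 (pending; pending now {c=12})
Op 9: UPDATE e=2 (pending; pending now {c=12, e=2})
Op 10: COMMIT: merged ['c', 'e'] into committed; committed now {a=7, c=12, d=5, e=2}
ROLLBACK at op 4 discards: ['a']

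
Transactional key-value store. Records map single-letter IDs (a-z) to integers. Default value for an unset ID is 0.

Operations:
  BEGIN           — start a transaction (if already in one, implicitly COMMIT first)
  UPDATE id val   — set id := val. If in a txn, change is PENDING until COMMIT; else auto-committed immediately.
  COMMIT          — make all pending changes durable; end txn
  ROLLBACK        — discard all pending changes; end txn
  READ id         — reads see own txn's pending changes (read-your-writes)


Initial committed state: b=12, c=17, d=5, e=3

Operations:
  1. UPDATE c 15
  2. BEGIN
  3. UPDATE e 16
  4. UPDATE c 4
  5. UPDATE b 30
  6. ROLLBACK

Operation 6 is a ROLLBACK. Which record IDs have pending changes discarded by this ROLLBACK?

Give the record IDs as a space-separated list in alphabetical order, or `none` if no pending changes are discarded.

Answer: b c e

Derivation:
Initial committed: {b=12, c=17, d=5, e=3}
Op 1: UPDATE c=15 (auto-commit; committed c=15)
Op 2: BEGIN: in_txn=True, pending={}
Op 3: UPDATE e=16 (pending; pending now {e=16})
Op 4: UPDATE c=4 (pending; pending now {c=4, e=16})
Op 5: UPDATE b=30 (pending; pending now {b=30, c=4, e=16})
Op 6: ROLLBACK: discarded pending ['b', 'c', 'e']; in_txn=False
ROLLBACK at op 6 discards: ['b', 'c', 'e']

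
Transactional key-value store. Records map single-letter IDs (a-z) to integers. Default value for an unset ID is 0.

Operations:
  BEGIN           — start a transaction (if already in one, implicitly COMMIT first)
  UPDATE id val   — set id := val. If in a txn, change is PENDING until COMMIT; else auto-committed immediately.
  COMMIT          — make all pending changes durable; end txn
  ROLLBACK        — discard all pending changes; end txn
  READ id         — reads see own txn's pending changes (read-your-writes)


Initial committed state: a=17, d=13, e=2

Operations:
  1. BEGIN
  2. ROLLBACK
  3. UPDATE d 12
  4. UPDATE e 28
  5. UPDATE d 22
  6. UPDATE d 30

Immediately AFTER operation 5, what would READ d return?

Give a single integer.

Answer: 22

Derivation:
Initial committed: {a=17, d=13, e=2}
Op 1: BEGIN: in_txn=True, pending={}
Op 2: ROLLBACK: discarded pending []; in_txn=False
Op 3: UPDATE d=12 (auto-commit; committed d=12)
Op 4: UPDATE e=28 (auto-commit; committed e=28)
Op 5: UPDATE d=22 (auto-commit; committed d=22)
After op 5: visible(d) = 22 (pending={}, committed={a=17, d=22, e=28})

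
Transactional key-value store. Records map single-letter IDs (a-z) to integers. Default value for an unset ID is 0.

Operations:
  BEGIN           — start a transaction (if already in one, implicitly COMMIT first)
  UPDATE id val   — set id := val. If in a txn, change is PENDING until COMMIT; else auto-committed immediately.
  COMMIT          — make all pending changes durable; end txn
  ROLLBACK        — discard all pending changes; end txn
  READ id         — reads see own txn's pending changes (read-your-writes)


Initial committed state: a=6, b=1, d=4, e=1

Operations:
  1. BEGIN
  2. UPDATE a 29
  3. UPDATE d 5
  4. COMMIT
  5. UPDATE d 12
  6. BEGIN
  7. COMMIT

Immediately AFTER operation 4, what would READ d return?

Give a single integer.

Initial committed: {a=6, b=1, d=4, e=1}
Op 1: BEGIN: in_txn=True, pending={}
Op 2: UPDATE a=29 (pending; pending now {a=29})
Op 3: UPDATE d=5 (pending; pending now {a=29, d=5})
Op 4: COMMIT: merged ['a', 'd'] into committed; committed now {a=29, b=1, d=5, e=1}
After op 4: visible(d) = 5 (pending={}, committed={a=29, b=1, d=5, e=1})

Answer: 5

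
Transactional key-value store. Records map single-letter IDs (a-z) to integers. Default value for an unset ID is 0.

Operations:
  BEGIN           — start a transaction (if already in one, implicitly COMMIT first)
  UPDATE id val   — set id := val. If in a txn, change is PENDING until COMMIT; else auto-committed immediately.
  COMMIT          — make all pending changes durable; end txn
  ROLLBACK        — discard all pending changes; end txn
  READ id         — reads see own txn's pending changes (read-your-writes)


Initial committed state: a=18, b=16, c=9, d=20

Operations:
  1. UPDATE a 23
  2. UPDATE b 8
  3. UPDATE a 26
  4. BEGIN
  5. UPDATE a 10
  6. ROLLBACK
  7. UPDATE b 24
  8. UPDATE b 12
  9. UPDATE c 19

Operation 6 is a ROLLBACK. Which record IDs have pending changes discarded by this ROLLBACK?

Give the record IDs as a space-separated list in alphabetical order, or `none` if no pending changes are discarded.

Answer: a

Derivation:
Initial committed: {a=18, b=16, c=9, d=20}
Op 1: UPDATE a=23 (auto-commit; committed a=23)
Op 2: UPDATE b=8 (auto-commit; committed b=8)
Op 3: UPDATE a=26 (auto-commit; committed a=26)
Op 4: BEGIN: in_txn=True, pending={}
Op 5: UPDATE a=10 (pending; pending now {a=10})
Op 6: ROLLBACK: discarded pending ['a']; in_txn=False
Op 7: UPDATE b=24 (auto-commit; committed b=24)
Op 8: UPDATE b=12 (auto-commit; committed b=12)
Op 9: UPDATE c=19 (auto-commit; committed c=19)
ROLLBACK at op 6 discards: ['a']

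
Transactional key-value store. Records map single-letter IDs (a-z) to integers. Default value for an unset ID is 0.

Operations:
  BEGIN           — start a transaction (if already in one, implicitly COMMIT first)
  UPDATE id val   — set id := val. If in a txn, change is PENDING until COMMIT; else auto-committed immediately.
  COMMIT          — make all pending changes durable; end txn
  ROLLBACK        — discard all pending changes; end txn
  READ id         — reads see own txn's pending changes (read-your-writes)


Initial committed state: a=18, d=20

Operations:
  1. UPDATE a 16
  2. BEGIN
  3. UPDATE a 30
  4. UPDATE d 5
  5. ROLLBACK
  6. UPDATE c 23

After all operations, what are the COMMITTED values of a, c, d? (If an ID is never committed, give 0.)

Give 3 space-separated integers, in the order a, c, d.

Answer: 16 23 20

Derivation:
Initial committed: {a=18, d=20}
Op 1: UPDATE a=16 (auto-commit; committed a=16)
Op 2: BEGIN: in_txn=True, pending={}
Op 3: UPDATE a=30 (pending; pending now {a=30})
Op 4: UPDATE d=5 (pending; pending now {a=30, d=5})
Op 5: ROLLBACK: discarded pending ['a', 'd']; in_txn=False
Op 6: UPDATE c=23 (auto-commit; committed c=23)
Final committed: {a=16, c=23, d=20}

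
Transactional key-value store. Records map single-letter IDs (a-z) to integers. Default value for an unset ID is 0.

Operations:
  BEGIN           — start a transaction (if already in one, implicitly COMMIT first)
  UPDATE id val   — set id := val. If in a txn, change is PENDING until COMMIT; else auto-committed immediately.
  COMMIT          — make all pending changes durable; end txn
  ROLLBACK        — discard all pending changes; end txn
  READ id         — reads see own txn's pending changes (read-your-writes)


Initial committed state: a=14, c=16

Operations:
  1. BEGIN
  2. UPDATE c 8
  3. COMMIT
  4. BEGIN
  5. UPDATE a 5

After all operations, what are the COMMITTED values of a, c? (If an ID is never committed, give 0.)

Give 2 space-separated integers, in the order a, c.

Answer: 14 8

Derivation:
Initial committed: {a=14, c=16}
Op 1: BEGIN: in_txn=True, pending={}
Op 2: UPDATE c=8 (pending; pending now {c=8})
Op 3: COMMIT: merged ['c'] into committed; committed now {a=14, c=8}
Op 4: BEGIN: in_txn=True, pending={}
Op 5: UPDATE a=5 (pending; pending now {a=5})
Final committed: {a=14, c=8}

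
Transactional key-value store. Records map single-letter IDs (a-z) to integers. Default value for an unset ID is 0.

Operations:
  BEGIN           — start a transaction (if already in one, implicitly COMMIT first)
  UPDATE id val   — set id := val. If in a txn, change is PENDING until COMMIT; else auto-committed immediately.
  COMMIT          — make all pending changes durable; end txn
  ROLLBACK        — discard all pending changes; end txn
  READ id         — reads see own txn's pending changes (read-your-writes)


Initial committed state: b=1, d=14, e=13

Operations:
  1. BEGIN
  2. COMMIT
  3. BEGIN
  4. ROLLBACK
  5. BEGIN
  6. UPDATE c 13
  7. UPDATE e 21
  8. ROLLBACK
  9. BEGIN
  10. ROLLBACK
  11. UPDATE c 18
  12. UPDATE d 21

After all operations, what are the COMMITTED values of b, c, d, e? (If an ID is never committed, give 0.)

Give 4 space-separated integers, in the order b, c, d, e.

Initial committed: {b=1, d=14, e=13}
Op 1: BEGIN: in_txn=True, pending={}
Op 2: COMMIT: merged [] into committed; committed now {b=1, d=14, e=13}
Op 3: BEGIN: in_txn=True, pending={}
Op 4: ROLLBACK: discarded pending []; in_txn=False
Op 5: BEGIN: in_txn=True, pending={}
Op 6: UPDATE c=13 (pending; pending now {c=13})
Op 7: UPDATE e=21 (pending; pending now {c=13, e=21})
Op 8: ROLLBACK: discarded pending ['c', 'e']; in_txn=False
Op 9: BEGIN: in_txn=True, pending={}
Op 10: ROLLBACK: discarded pending []; in_txn=False
Op 11: UPDATE c=18 (auto-commit; committed c=18)
Op 12: UPDATE d=21 (auto-commit; committed d=21)
Final committed: {b=1, c=18, d=21, e=13}

Answer: 1 18 21 13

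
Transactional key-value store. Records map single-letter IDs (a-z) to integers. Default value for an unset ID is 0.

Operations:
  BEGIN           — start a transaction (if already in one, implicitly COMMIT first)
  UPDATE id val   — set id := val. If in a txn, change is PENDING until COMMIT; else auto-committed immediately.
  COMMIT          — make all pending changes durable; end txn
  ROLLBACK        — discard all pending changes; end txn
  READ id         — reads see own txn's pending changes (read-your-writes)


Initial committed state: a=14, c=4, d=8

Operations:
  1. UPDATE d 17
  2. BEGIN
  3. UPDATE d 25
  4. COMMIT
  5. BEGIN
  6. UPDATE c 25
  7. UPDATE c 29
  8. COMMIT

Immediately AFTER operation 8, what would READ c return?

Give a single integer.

Initial committed: {a=14, c=4, d=8}
Op 1: UPDATE d=17 (auto-commit; committed d=17)
Op 2: BEGIN: in_txn=True, pending={}
Op 3: UPDATE d=25 (pending; pending now {d=25})
Op 4: COMMIT: merged ['d'] into committed; committed now {a=14, c=4, d=25}
Op 5: BEGIN: in_txn=True, pending={}
Op 6: UPDATE c=25 (pending; pending now {c=25})
Op 7: UPDATE c=29 (pending; pending now {c=29})
Op 8: COMMIT: merged ['c'] into committed; committed now {a=14, c=29, d=25}
After op 8: visible(c) = 29 (pending={}, committed={a=14, c=29, d=25})

Answer: 29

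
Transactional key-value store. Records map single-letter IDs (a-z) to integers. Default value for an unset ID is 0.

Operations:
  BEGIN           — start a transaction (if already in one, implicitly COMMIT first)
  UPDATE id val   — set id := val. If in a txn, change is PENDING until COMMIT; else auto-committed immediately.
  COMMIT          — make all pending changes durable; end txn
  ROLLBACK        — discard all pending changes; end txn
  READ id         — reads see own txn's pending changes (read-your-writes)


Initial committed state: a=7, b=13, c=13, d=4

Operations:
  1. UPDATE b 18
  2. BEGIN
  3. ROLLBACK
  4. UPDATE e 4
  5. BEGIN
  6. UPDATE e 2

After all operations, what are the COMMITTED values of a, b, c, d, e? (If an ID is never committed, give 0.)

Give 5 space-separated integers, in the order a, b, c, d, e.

Initial committed: {a=7, b=13, c=13, d=4}
Op 1: UPDATE b=18 (auto-commit; committed b=18)
Op 2: BEGIN: in_txn=True, pending={}
Op 3: ROLLBACK: discarded pending []; in_txn=False
Op 4: UPDATE e=4 (auto-commit; committed e=4)
Op 5: BEGIN: in_txn=True, pending={}
Op 6: UPDATE e=2 (pending; pending now {e=2})
Final committed: {a=7, b=18, c=13, d=4, e=4}

Answer: 7 18 13 4 4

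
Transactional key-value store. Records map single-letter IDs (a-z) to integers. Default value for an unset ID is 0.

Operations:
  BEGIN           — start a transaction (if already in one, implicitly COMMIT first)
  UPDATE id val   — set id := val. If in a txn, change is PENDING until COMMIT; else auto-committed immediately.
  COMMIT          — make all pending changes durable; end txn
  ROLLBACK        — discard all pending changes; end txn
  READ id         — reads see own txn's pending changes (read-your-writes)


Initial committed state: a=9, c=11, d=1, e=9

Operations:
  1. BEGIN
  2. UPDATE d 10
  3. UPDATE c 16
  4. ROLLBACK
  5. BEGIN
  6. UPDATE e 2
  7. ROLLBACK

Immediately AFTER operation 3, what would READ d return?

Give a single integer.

Initial committed: {a=9, c=11, d=1, e=9}
Op 1: BEGIN: in_txn=True, pending={}
Op 2: UPDATE d=10 (pending; pending now {d=10})
Op 3: UPDATE c=16 (pending; pending now {c=16, d=10})
After op 3: visible(d) = 10 (pending={c=16, d=10}, committed={a=9, c=11, d=1, e=9})

Answer: 10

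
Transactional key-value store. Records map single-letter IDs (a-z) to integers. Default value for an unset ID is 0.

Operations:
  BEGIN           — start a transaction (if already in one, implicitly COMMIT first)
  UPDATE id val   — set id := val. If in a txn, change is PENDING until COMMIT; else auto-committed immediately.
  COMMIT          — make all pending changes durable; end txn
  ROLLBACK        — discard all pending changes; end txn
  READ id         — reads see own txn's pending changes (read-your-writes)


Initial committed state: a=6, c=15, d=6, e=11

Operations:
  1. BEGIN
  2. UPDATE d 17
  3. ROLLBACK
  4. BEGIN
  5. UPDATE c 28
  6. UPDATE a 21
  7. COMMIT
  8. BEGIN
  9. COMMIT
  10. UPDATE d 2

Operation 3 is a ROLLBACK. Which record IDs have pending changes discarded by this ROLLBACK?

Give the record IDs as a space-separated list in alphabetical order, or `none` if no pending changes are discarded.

Initial committed: {a=6, c=15, d=6, e=11}
Op 1: BEGIN: in_txn=True, pending={}
Op 2: UPDATE d=17 (pending; pending now {d=17})
Op 3: ROLLBACK: discarded pending ['d']; in_txn=False
Op 4: BEGIN: in_txn=True, pending={}
Op 5: UPDATE c=28 (pending; pending now {c=28})
Op 6: UPDATE a=21 (pending; pending now {a=21, c=28})
Op 7: COMMIT: merged ['a', 'c'] into committed; committed now {a=21, c=28, d=6, e=11}
Op 8: BEGIN: in_txn=True, pending={}
Op 9: COMMIT: merged [] into committed; committed now {a=21, c=28, d=6, e=11}
Op 10: UPDATE d=2 (auto-commit; committed d=2)
ROLLBACK at op 3 discards: ['d']

Answer: d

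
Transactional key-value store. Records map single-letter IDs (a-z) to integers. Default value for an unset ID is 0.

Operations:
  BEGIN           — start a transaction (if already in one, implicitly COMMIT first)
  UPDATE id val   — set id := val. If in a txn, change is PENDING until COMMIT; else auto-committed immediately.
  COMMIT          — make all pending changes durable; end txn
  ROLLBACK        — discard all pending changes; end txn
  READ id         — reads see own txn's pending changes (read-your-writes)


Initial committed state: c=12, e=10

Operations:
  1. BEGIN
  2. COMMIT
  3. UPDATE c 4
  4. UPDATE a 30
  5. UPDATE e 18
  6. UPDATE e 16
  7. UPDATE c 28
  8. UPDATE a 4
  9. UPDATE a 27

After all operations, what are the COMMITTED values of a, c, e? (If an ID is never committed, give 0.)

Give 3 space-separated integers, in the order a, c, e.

Answer: 27 28 16

Derivation:
Initial committed: {c=12, e=10}
Op 1: BEGIN: in_txn=True, pending={}
Op 2: COMMIT: merged [] into committed; committed now {c=12, e=10}
Op 3: UPDATE c=4 (auto-commit; committed c=4)
Op 4: UPDATE a=30 (auto-commit; committed a=30)
Op 5: UPDATE e=18 (auto-commit; committed e=18)
Op 6: UPDATE e=16 (auto-commit; committed e=16)
Op 7: UPDATE c=28 (auto-commit; committed c=28)
Op 8: UPDATE a=4 (auto-commit; committed a=4)
Op 9: UPDATE a=27 (auto-commit; committed a=27)
Final committed: {a=27, c=28, e=16}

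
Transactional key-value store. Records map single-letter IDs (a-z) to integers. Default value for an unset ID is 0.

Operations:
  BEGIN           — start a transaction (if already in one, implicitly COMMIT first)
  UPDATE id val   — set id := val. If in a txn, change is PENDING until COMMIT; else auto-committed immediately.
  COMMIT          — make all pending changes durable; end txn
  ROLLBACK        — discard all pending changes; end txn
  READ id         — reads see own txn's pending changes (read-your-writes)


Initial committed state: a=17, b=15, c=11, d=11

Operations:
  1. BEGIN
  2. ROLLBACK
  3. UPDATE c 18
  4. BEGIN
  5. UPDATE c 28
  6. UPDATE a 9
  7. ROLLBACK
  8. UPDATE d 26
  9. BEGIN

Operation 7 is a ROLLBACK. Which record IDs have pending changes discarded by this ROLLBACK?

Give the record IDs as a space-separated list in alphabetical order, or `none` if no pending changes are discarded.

Initial committed: {a=17, b=15, c=11, d=11}
Op 1: BEGIN: in_txn=True, pending={}
Op 2: ROLLBACK: discarded pending []; in_txn=False
Op 3: UPDATE c=18 (auto-commit; committed c=18)
Op 4: BEGIN: in_txn=True, pending={}
Op 5: UPDATE c=28 (pending; pending now {c=28})
Op 6: UPDATE a=9 (pending; pending now {a=9, c=28})
Op 7: ROLLBACK: discarded pending ['a', 'c']; in_txn=False
Op 8: UPDATE d=26 (auto-commit; committed d=26)
Op 9: BEGIN: in_txn=True, pending={}
ROLLBACK at op 7 discards: ['a', 'c']

Answer: a c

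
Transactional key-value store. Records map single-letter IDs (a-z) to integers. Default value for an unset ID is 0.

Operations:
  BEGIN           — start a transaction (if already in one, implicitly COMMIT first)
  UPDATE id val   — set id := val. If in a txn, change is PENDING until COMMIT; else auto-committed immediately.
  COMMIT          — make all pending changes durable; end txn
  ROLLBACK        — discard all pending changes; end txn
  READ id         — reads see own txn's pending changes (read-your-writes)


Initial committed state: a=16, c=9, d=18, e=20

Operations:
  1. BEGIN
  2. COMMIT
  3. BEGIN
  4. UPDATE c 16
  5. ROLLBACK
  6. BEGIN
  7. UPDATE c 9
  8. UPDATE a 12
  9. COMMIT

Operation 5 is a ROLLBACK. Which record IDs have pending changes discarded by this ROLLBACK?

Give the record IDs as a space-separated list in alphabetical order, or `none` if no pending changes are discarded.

Answer: c

Derivation:
Initial committed: {a=16, c=9, d=18, e=20}
Op 1: BEGIN: in_txn=True, pending={}
Op 2: COMMIT: merged [] into committed; committed now {a=16, c=9, d=18, e=20}
Op 3: BEGIN: in_txn=True, pending={}
Op 4: UPDATE c=16 (pending; pending now {c=16})
Op 5: ROLLBACK: discarded pending ['c']; in_txn=False
Op 6: BEGIN: in_txn=True, pending={}
Op 7: UPDATE c=9 (pending; pending now {c=9})
Op 8: UPDATE a=12 (pending; pending now {a=12, c=9})
Op 9: COMMIT: merged ['a', 'c'] into committed; committed now {a=12, c=9, d=18, e=20}
ROLLBACK at op 5 discards: ['c']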